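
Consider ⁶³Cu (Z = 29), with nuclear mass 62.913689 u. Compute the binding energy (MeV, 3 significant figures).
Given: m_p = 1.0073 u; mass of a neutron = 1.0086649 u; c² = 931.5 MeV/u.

The nucleus contains 29 protons and 63 − 29 = 34 neutrons.
Σm = 29·m_p + 34·m_n = 29.2117 + 34.2946066 = 63.5063066 u
Δm = 63.5063066 − 62.913689 = 0.5926176 u
Binding energy = Δm·c² = 0.5926176 × 931.5 MeV/u = 552.023 MeV

552 MeV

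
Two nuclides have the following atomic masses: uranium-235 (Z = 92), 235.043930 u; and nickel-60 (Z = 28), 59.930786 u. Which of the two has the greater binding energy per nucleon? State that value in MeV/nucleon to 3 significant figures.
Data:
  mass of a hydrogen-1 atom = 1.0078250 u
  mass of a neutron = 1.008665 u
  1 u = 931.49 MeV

uranium-235: Σm = 92(1.0078250) + 143(1.008665) = 236.9589950 u; Δm = 1.9150650 u; E_B = 1783.9 MeV; E_B/A = 7.591 MeV
nickel-60: Σm = 28(1.0078250) + 32(1.008665) = 60.4963800 u; Δm = 0.5655940 u; E_B = 526.85 MeV; E_B/A = 8.781 MeV
nickel-60 has the higher binding energy per nucleon, so it is the more tightly bound nucleus.

nickel-60; 8.78 MeV/nucleon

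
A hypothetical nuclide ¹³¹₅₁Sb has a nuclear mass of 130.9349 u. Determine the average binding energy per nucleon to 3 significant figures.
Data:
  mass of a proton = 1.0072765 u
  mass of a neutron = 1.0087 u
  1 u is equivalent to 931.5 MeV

8.05 MeV/nucleon

Σm = 51·m_p + 80·m_n = 51.3711015 + 80.6960 = 132.0671015 u
The mass defect is 132.0671015 − 130.9349 = 1.1322015 u.
Converting to energy: 1.1322015 u × 931.5 MeV/u = 1054.65 MeV
Dividing by A = 131 gives 8.051 MeV per nucleon.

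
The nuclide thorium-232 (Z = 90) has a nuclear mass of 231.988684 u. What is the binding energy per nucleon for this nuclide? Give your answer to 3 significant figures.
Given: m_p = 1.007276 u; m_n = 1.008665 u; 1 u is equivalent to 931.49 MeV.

7.61 MeV/nucleon

Σm = 90·m_p + 142·m_n = 90.654840 + 143.230430 = 233.885270 u
The mass defect is 233.885270 − 231.988684 = 1.896586 u.
E_B = 1.896586 × 931.49 = 1766.65 MeV
Per nucleon: 1766.65 / 232 = 7.6149 MeV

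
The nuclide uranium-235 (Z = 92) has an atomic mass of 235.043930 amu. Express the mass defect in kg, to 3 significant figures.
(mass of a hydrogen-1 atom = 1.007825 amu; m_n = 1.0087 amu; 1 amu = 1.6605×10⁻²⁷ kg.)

With 92 protons and 143 neutrons (A = 235):
Σm = 92·m(¹H) + 143·m_n = 92.719900 + 144.2441 = 236.964000 amu
The mass defect is 236.964000 − 235.043930 = 1.920070 amu.
In SI units: 1.920070 amu × 1.6605×10⁻²⁷ kg/amu = 3.1883e-27 kg

3.19e-27 kg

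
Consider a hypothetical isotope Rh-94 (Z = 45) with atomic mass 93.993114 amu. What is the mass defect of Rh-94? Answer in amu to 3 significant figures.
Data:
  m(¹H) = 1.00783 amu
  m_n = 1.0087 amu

With 45 protons and 49 neutrons (A = 94):
Mass of separated nucleons = 45(1.00783) + 49(1.0087) = 45.35235 + 49.4263 = 94.77865 amu
Δm = 94.77865 − 93.993114 = 0.785536 amu

0.786 amu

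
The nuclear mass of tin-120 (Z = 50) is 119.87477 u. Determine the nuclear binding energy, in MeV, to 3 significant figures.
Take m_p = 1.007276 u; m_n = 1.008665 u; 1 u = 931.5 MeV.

1020 MeV

Total constituent mass: 50 × 1.007276 + 70 × 1.008665 = 120.970350 u
Δm = 120.970350 − 119.87477 = 1.095580 u
E_B = 1.095580 × 931.5 = 1020.53 MeV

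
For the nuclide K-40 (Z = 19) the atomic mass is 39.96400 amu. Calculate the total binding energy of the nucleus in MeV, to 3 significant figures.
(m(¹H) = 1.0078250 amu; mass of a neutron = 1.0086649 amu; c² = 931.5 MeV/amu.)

Z = 19, so N = A − Z = 40 − 19 = 21.
Mass of separated nucleons = 19(1.0078250) + 21(1.0086649) = 19.1486750 + 21.1819629 = 40.3306379 amu
The mass defect is 40.3306379 − 39.96400 = 0.3666379 amu.
Converting to energy: 0.3666379 amu × 931.5 MeV/amu = 341.523 MeV

342 MeV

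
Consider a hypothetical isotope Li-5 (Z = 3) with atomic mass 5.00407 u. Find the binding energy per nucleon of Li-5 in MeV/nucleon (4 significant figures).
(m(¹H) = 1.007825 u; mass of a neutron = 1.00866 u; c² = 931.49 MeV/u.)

6.842 MeV/nucleon

The nucleus contains 3 protons and 5 − 3 = 2 neutrons.
Total constituent mass: 3 × 1.007825 + 2 × 1.00866 = 5.040795 u
Mass defect Δm = 5.040795 − 5.00407 = 0.036725 u
E_B = 0.036725 × 931.49 = 34.2090 MeV
BE/A = 34.2090 MeV / 5 = 6.842 MeV/nucleon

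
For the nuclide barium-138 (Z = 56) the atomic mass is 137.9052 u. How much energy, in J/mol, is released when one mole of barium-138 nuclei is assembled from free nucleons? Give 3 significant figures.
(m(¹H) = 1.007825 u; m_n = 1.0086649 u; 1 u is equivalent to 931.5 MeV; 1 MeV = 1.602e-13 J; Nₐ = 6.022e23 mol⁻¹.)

1.12e+14 J/mol

With 56 protons and 82 neutrons (A = 138):
Mass of separated nucleons = 56(1.007825) + 82(1.0086649) = 56.438200 + 82.7105218 = 139.1487218 u
Mass defect Δm = 139.1487218 − 137.9052 = 1.2435218 u
Binding energy = Δm·c² = 1.2435218 × 931.5 MeV/u = 1158.34 MeV
Per nucleus in joules: 1158.34 MeV × 1.602e-13 J/MeV = 1.8557e-10 J
Per mole: 1.8557e-10 J × 6.022e23 mol⁻¹ = 1.1175e+14 J/mol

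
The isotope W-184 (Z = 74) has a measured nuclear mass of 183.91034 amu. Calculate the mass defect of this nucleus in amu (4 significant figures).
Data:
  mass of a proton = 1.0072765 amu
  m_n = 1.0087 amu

1.585 amu

Σm = 74·m_p + 110·m_n = 74.5384610 + 110.9570 = 185.4954610 amu
Δm = 185.4954610 − 183.91034 = 1.5851210 amu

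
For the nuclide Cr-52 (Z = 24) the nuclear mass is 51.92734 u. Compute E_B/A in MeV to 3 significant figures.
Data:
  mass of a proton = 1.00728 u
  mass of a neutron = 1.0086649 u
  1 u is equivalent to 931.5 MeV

8.78 MeV/nucleon

Z = 24, so N = A − Z = 52 − 24 = 28.
Total constituent mass: 24 × 1.00728 + 28 × 1.0086649 = 52.4173372 u
Mass defect Δm = 52.4173372 − 51.92734 = 0.4899972 u
Binding energy = Δm·c² = 0.4899972 × 931.5 MeV/u = 456.432 MeV
Dividing by A = 52 gives 8.778 MeV per nucleon.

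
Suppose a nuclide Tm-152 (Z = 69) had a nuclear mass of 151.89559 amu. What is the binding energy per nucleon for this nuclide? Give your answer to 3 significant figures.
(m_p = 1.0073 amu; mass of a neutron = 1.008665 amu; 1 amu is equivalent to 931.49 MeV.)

8.13 MeV/nucleon

Z = 69, so N = A − Z = 152 − 69 = 83.
Mass of separated nucleons = 69(1.0073) + 83(1.008665) = 69.5037 + 83.719195 = 153.222895 amu
The mass defect is 153.222895 − 151.89559 = 1.327305 amu.
Converting to energy: 1.327305 amu × 931.49 MeV/amu = 1236.37 MeV
Per nucleon: 1236.37 / 152 = 8.134 MeV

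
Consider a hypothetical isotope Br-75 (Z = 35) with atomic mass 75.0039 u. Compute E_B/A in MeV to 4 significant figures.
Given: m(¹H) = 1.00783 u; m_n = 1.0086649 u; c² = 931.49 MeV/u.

7.660 MeV/nucleon

The nucleus contains 35 protons and 75 − 35 = 40 neutrons.
Mass of separated nucleons = 35(1.00783) + 40(1.0086649) = 35.27405 + 40.3465960 = 75.6206460 u
The mass defect is 75.6206460 − 75.0039 = 0.6167460 u.
Binding energy = Δm·c² = 0.6167460 × 931.49 MeV/u = 574.493 MeV
Per nucleon: 574.493 / 75 = 7.660 MeV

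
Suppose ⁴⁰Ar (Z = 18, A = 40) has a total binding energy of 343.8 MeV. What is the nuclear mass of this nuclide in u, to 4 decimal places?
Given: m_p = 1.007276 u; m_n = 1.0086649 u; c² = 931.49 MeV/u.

39.9525 u

Mass defect = 343.8 MeV / (931.49 MeV/u) = 0.369086 u
Constituent mass = 18(1.007276) + 22(1.0086649) = 40.3215958 u
Nuclear mass = 40.3215958 − 0.369086 = 39.9525098 u ≈ 39.9525 u (to 4 decimal places)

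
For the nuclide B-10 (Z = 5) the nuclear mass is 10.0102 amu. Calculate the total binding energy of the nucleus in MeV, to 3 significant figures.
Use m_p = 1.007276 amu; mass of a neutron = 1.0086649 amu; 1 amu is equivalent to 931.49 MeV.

The nucleus contains 5 protons and 10 − 5 = 5 neutrons.
Total constituent mass: 5 × 1.007276 + 5 × 1.0086649 = 10.0797045 amu
Mass defect Δm = 10.0797045 − 10.0102 = 0.0695045 amu
Binding energy = Δm·c² = 0.0695045 × 931.49 MeV/amu = 64.7427 MeV

64.7 MeV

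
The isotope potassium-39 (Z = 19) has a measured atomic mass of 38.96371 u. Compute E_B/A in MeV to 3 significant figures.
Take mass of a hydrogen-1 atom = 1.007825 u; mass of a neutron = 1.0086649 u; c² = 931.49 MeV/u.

Z = 19, so N = A − Z = 39 − 19 = 20.
Σm = 19·m(¹H) + 20·m_n = 19.148675 + 20.1732980 = 39.3219730 u
Mass defect Δm = 39.3219730 − 38.96371 = 0.3582630 u
Binding energy = Δm·c² = 0.3582630 × 931.49 MeV/u = 333.718 MeV
Per nucleon: 333.718 / 39 = 8.557 MeV

8.56 MeV/nucleon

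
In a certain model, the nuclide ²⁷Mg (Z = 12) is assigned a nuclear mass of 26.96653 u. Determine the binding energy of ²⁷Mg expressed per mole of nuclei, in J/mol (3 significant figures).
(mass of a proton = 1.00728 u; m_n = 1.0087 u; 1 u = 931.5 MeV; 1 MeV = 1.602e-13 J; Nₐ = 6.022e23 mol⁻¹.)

The nucleus contains 12 protons and 27 − 12 = 15 neutrons.
Mass of separated nucleons = 12(1.00728) + 15(1.0087) = 12.08736 + 15.1305 = 27.21786 u
Δm = 27.21786 − 26.96653 = 0.25133 u
E_B = 0.25133 × 931.5 = 234.114 MeV
Per nucleus in joules: 234.114 MeV × 1.602e-13 J/MeV = 3.7505e-11 J
Per mole: 3.7505e-11 J × 6.022e23 mol⁻¹ = 2.2586e+13 J/mol

2.26e+13 J/mol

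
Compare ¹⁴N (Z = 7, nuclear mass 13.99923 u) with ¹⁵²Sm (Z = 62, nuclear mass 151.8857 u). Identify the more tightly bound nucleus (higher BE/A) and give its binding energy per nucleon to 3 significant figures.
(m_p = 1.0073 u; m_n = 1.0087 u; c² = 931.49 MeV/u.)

¹⁵²Sm; 8.27 MeV/nucleon

¹⁴N: Σm = 7(1.0073) + 7(1.0087) = 14.1120 u; Δm = 0.11277 u; E_B = 105.04 MeV; E_B/A = 7.503 MeV
¹⁵²Sm: Σm = 62(1.0073) + 90(1.0087) = 153.2356 u; Δm = 1.3499 u; E_B = 1257.4 MeV; E_B/A = 8.272 MeV
¹⁵²Sm has the higher binding energy per nucleon, so it is the more tightly bound nucleus.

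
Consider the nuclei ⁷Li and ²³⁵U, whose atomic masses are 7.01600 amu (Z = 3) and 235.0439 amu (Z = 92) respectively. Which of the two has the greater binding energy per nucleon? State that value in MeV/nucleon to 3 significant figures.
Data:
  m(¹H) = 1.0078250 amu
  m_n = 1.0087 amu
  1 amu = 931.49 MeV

²³⁵U; 7.61 MeV/nucleon

⁷Li: Σm = 3(1.0078250) + 4(1.0087) = 7.0582750 amu; Δm = 0.0422750 amu; E_B = 39.379 MeV; E_B/A = 5.626 MeV
²³⁵U: Σm = 92(1.0078250) + 143(1.0087) = 236.9640000 amu; Δm = 1.9201000 amu; E_B = 1788.6 MeV; E_B/A = 7.611 MeV
²³⁵U has the higher binding energy per nucleon, so it is the more tightly bound nucleus.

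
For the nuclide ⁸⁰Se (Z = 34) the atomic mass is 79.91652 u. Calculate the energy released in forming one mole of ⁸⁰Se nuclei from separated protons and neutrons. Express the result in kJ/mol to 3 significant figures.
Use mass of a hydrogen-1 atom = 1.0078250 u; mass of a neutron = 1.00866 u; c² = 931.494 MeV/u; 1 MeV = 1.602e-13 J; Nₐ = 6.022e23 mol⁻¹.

6.72e+10 kJ/mol

The nucleus contains 34 protons and 80 − 34 = 46 neutrons.
Mass of separated nucleons = 34(1.0078250) + 46(1.00866) = 34.2660500 + 46.39836 = 80.6644100 u
Δm = 80.6644100 − 79.91652 = 0.7478900 u
E_B = 0.7478900 × 931.494 = 696.655 MeV
Per nucleus in joules: 696.655 MeV × 1.602e-13 J/MeV = 1.1160e-10 J
Per mole: 1.1160e-10 J × 6.022e23 mol⁻¹ = 6.7206e+13 J/mol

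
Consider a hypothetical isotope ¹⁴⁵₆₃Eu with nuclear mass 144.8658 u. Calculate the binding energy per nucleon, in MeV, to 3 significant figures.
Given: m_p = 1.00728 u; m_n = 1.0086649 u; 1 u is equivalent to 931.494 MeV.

Σm = 63·m_p + 82·m_n = 63.45864 + 82.7105218 = 146.1691618 u
Δm = 146.1691618 − 144.8658 = 1.3033618 u
E_B = 1.3033618 × 931.494 = 1214.07 MeV
BE/A = 1214.07 MeV / 145 = 8.373 MeV/nucleon

8.37 MeV/nucleon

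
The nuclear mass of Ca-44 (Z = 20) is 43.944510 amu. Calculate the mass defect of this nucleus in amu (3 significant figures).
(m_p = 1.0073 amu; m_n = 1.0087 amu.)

With 20 protons and 24 neutrons (A = 44):
Mass of separated nucleons = 20(1.0073) + 24(1.0087) = 20.1460 + 24.2088 = 44.3548 amu
Mass defect Δm = 44.3548 − 43.944510 = 0.410290 amu

0.410 amu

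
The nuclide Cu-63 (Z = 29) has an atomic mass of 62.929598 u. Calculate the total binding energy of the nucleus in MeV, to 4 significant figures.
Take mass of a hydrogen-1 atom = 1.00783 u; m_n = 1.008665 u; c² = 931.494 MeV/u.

551.5 MeV

Mass of separated nucleons = 29(1.00783) + 34(1.008665) = 29.22707 + 34.294610 = 63.521680 u
The mass defect is 63.521680 − 62.929598 = 0.592082 u.
E_B = 0.592082 × 931.494 = 551.521 MeV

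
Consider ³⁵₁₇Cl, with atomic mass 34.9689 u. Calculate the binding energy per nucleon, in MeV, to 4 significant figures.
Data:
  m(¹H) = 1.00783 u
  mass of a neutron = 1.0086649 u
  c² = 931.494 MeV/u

8.521 MeV/nucleon

Σm = 17·m(¹H) + 18·m_n = 17.13311 + 18.1559682 = 35.2890782 u
Mass defect Δm = 35.2890782 − 34.9689 = 0.3201782 u
E_B = 0.3201782 × 931.494 = 298.244 MeV
BE/A = 298.244 MeV / 35 = 8.521 MeV/nucleon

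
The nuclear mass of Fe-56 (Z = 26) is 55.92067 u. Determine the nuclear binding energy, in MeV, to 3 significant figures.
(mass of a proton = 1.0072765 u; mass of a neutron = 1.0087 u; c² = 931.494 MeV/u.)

Z = 26, so N = A − Z = 56 − 26 = 30.
Mass of separated nucleons = 26(1.0072765) + 30(1.0087) = 26.1891890 + 30.2610 = 56.4501890 u
The mass defect is 56.4501890 − 55.92067 = 0.5295190 u.
E_B = 0.5295190 × 931.494 = 493.244 MeV

493 MeV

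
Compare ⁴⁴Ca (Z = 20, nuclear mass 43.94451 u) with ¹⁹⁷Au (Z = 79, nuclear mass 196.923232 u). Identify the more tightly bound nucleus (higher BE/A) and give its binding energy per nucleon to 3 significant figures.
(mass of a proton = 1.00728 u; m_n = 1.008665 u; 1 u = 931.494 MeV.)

⁴⁴Ca: Σm = 20(1.00728) + 24(1.008665) = 44.353560 u; Δm = 0.409050 u; E_B = 381.03 MeV; E_B/A = 8.660 MeV
¹⁹⁷Au: Σm = 79(1.00728) + 118(1.008665) = 198.597590 u; Δm = 1.674358 u; E_B = 1559.7 MeV; E_B/A = 7.917 MeV
⁴⁴Ca has the higher binding energy per nucleon, so it is the more tightly bound nucleus.

⁴⁴Ca; 8.66 MeV/nucleon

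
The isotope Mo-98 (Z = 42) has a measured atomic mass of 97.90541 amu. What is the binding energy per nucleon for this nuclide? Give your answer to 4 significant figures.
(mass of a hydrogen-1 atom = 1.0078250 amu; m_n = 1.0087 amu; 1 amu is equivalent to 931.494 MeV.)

8.654 MeV/nucleon

Z = 42, so N = A − Z = 98 − 42 = 56.
Total constituent mass: 42 × 1.0078250 + 56 × 1.0087 = 98.8158500 amu
Δm = 98.8158500 − 97.90541 = 0.9104400 amu
E_B = 0.9104400 × 931.494 = 848.069 MeV
BE/A = 848.069 MeV / 98 = 8.654 MeV/nucleon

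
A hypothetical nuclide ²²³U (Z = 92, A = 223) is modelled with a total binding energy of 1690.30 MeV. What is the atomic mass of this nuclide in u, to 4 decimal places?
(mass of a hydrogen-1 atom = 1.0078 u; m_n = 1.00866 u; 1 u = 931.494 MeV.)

Mass defect = 1690.30 MeV / (931.494 MeV/u) = 1.814612 u
Constituent mass = 92(1.0078) + 131(1.00866) = 224.85206 u
Atomic mass = 224.85206 − 1.814612 = 223.037448 u ≈ 223.0374 u (to 4 decimal places)

223.0374 u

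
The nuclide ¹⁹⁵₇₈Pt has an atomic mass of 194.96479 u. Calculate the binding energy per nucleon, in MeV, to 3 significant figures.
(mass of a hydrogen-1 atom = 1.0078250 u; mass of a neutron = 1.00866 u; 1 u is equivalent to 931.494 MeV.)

7.92 MeV/nucleon

With 78 protons and 117 neutrons (A = 195):
Mass of separated nucleons = 78(1.0078250) + 117(1.00866) = 78.6103500 + 118.01322 = 196.6235700 u
The mass defect is 196.6235700 − 194.96479 = 1.6587800 u.
Binding energy = Δm·c² = 1.6587800 × 931.494 MeV/u = 1545.14 MeV
BE/A = 1545.14 MeV / 195 = 7.924 MeV/nucleon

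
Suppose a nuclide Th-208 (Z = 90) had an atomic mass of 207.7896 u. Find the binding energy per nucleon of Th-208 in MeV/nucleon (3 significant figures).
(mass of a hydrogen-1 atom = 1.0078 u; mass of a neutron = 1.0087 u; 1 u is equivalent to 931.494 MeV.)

Total constituent mass: 90 × 1.0078 + 118 × 1.0087 = 209.7286 u
Δm = 209.7286 − 207.7896 = 1.9390 u
Binding energy = Δm·c² = 1.9390 × 931.494 MeV/u = 1806.167 MeV
Dividing by A = 208 gives 8.683 MeV per nucleon.

8.68 MeV/nucleon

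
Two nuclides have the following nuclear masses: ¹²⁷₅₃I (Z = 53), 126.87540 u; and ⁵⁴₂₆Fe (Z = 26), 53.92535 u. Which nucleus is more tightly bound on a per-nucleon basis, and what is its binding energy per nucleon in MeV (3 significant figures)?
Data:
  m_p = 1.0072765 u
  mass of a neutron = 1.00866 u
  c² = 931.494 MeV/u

¹²⁷₅₃I: Σm = 53(1.0072765) + 74(1.00866) = 128.0264945 u; Δm = 1.1510945 u; E_B = 1072.2 MeV; E_B/A = 8.443 MeV
⁵⁴₂₆Fe: Σm = 26(1.0072765) + 28(1.00866) = 54.4316690 u; Δm = 0.5063190 u; E_B = 471.63 MeV; E_B/A = 8.734 MeV
⁵⁴₂₆Fe has the higher binding energy per nucleon, so it is the more tightly bound nucleus.

⁵⁴₂₆Fe; 8.73 MeV/nucleon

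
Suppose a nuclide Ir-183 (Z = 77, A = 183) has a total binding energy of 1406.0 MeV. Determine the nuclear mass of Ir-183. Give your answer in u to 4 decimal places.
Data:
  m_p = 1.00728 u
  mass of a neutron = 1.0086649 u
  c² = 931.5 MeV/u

182.9696 u

Mass defect = 1406.0 MeV / (931.5 MeV/u) = 1.509393 u
Constituent mass = 77(1.00728) + 106(1.0086649) = 184.4790394 u
Nuclear mass = 184.4790394 − 1.509393 = 182.9696464 u ≈ 182.9696 u (to 4 decimal places)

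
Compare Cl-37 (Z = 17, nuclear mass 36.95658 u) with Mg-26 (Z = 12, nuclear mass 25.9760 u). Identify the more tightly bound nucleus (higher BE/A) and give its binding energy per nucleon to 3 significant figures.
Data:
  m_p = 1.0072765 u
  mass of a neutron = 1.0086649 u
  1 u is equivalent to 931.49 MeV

Cl-37: Σm = 17(1.0072765) + 20(1.0086649) = 37.2969985 u; Δm = 0.3404185 u; E_B = 317.10 MeV; E_B/A = 8.570 MeV
Mg-26: Σm = 12(1.0072765) + 14(1.0086649) = 26.2086266 u; Δm = 0.2326266 u; E_B = 216.69 MeV; E_B/A = 8.334 MeV
Cl-37 has the higher binding energy per nucleon, so it is the more tightly bound nucleus.

Cl-37; 8.57 MeV/nucleon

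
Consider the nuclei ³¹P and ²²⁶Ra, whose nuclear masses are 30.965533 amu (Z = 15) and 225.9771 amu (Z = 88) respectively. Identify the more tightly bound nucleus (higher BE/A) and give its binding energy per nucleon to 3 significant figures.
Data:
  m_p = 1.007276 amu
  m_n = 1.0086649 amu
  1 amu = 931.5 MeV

³¹P; 8.48 MeV/nucleon

³¹P: Σm = 15(1.007276) + 16(1.0086649) = 31.2477784 amu; Δm = 0.2822454 amu; E_B = 262.91 MeV; E_B/A = 8.481 MeV
²²⁶Ra: Σm = 88(1.007276) + 138(1.0086649) = 227.8360442 amu; Δm = 1.8589442 amu; E_B = 1731.6 MeV; E_B/A = 7.662 MeV
³¹P has the higher binding energy per nucleon, so it is the more tightly bound nucleus.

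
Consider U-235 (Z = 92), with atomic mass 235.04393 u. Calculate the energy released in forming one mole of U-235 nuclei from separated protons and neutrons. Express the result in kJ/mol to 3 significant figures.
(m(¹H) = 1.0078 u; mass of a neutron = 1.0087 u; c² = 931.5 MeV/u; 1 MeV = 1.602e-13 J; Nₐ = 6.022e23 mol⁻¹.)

1.72e+11 kJ/mol

Σm = 92·m(¹H) + 143·m_n = 92.7176 + 144.2441 = 236.9617 u
Mass defect Δm = 236.9617 − 235.04393 = 1.91777 u
Binding energy = Δm·c² = 1.91777 × 931.5 MeV/u = 1786.40 MeV
Per nucleus in joules: 1786.40 MeV × 1.602e-13 J/MeV = 2.8618e-10 J
Per mole: 2.8618e-10 J × 6.022e23 mol⁻¹ = 1.7234e+14 J/mol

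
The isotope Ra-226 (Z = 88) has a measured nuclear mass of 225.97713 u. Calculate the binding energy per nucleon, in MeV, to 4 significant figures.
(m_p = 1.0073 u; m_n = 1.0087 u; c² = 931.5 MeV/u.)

The nucleus contains 88 protons and 226 − 88 = 138 neutrons.
Mass of separated nucleons = 88(1.0073) + 138(1.0087) = 88.6424 + 139.2006 = 227.8430 u
Mass defect Δm = 227.8430 − 225.97713 = 1.86587 u
Binding energy = Δm·c² = 1.86587 × 931.5 MeV/u = 1738.06 MeV
Per nucleon: 1738.06 / 226 = 7.691 MeV

7.691 MeV/nucleon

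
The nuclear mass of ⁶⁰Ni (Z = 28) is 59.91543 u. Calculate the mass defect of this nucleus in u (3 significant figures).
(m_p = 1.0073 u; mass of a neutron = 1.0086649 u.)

0.566 u

Z = 28, so N = A − Z = 60 − 28 = 32.
Total constituent mass: 28 × 1.0073 + 32 × 1.0086649 = 60.4816768 u
Mass defect Δm = 60.4816768 − 59.91543 = 0.5662468 u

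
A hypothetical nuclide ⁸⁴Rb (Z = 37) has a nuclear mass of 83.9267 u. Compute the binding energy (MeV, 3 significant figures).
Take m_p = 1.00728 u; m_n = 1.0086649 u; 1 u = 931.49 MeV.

699 MeV

Z = 37, so N = A − Z = 84 − 37 = 47.
Σm = 37·m_p + 47·m_n = 37.26936 + 47.4072503 = 84.6766103 u
Δm = 84.6766103 − 83.9267 = 0.7499103 u
Converting to energy: 0.7499103 u × 931.49 MeV/u = 698.534 MeV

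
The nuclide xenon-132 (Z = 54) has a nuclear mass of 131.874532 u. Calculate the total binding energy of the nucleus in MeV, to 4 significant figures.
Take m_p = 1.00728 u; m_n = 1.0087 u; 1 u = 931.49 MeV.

Mass of separated nucleons = 54(1.00728) + 78(1.0087) = 54.39312 + 78.6786 = 133.07172 u
Mass defect Δm = 133.07172 − 131.874532 = 1.197188 u
Converting to energy: 1.197188 u × 931.49 MeV/u = 1115.17 MeV

1115 MeV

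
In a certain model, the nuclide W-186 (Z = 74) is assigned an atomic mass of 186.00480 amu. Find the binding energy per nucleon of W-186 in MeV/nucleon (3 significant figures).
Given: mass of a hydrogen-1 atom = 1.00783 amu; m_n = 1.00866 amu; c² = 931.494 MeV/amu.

Z = 74, so N = A − Z = 186 − 74 = 112.
Total constituent mass: 74 × 1.00783 + 112 × 1.00866 = 187.54934 amu
Δm = 187.54934 − 186.00480 = 1.54454 amu
Binding energy = Δm·c² = 1.54454 × 931.494 MeV/amu = 1438.73 MeV
BE/A = 1438.73 MeV / 186 = 7.735 MeV/nucleon

7.74 MeV/nucleon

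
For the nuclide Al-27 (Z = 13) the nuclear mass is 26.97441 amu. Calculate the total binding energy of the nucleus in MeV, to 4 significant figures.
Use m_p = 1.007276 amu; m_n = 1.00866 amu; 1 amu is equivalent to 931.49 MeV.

224.9 MeV

The nucleus contains 13 protons and 27 − 13 = 14 neutrons.
Total constituent mass: 13 × 1.007276 + 14 × 1.00866 = 27.215828 amu
Mass defect Δm = 27.215828 − 26.97441 = 0.241418 amu
E_B = 0.241418 × 931.49 = 224.878 MeV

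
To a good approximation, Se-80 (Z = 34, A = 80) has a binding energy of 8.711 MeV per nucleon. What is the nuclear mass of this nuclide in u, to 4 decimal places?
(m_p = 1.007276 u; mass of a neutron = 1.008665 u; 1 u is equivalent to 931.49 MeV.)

Total binding energy = 80 × 8.711 = 696.880 MeV
Mass defect = 696.880 MeV / (931.49 MeV/u) = 0.748135 u
Constituent mass = 34(1.007276) + 46(1.008665) = 80.645974 u
Nuclear mass = 80.645974 − 0.748135 = 79.897839 u ≈ 79.8978 u (to 4 decimal places)

79.8978 u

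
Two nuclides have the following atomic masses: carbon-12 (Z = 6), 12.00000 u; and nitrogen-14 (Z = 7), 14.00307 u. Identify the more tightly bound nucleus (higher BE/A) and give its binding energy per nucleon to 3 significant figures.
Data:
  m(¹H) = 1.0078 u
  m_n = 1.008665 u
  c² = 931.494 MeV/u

carbon-12: Σm = 6(1.0078) + 6(1.008665) = 12.098790 u; Δm = 0.098790 u; E_B = 92.022 MeV; E_B/A = 7.669 MeV
nitrogen-14: Σm = 7(1.0078) + 7(1.008665) = 14.115255 u; Δm = 0.112185 u; E_B = 104.50 MeV; E_B/A = 7.464 MeV
carbon-12 has the higher binding energy per nucleon, so it is the more tightly bound nucleus.

carbon-12; 7.67 MeV/nucleon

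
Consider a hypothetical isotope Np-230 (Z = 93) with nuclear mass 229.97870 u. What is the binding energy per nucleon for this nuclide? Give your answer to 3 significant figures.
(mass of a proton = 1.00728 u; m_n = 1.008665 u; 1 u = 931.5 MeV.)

With 93 protons and 137 neutrons (A = 230):
Σm = 93·m_p + 137·m_n = 93.67704 + 138.187105 = 231.864145 u
Mass defect Δm = 231.864145 − 229.97870 = 1.885445 u
Binding energy = Δm·c² = 1.885445 × 931.5 MeV/u = 1756.29 MeV
BE/A = 1756.29 MeV / 230 = 7.636 MeV/nucleon

7.64 MeV/nucleon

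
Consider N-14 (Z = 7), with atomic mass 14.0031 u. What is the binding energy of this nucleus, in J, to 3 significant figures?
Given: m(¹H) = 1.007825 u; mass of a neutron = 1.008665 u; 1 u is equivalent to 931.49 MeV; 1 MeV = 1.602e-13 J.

Z = 7, so N = A − Z = 14 − 7 = 7.
Σm = 7·m(¹H) + 7·m_n = 7.054775 + 7.060655 = 14.115430 u
Mass defect Δm = 14.115430 − 14.0031 = 0.112330 u
E_B = 0.112330 × 931.49 = 104.634 MeV
In joules: 104.634 MeV × 1.602e-13 J/MeV = 1.6762e-11 J

1.68e-11 J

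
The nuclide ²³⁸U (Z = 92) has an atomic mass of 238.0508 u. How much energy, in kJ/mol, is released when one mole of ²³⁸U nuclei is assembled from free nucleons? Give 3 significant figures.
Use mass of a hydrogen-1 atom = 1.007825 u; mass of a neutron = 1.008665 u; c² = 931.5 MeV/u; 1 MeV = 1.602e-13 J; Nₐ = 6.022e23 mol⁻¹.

With 92 protons and 146 neutrons (A = 238):
Σm = 92·m(¹H) + 146·m_n = 92.719900 + 147.265090 = 239.984990 u
The mass defect is 239.984990 − 238.0508 = 1.934190 u.
E_B = 1.934190 × 931.5 = 1801.70 MeV
Per nucleus in joules: 1801.70 MeV × 1.602e-13 J/MeV = 2.8863e-10 J
Per mole: 2.8863e-10 J × 6.022e23 mol⁻¹ = 1.7381e+14 J/mol

1.74e+11 kJ/mol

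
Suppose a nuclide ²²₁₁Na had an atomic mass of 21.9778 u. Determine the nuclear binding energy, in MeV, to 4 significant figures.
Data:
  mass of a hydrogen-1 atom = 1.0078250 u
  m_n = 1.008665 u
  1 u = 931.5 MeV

189.6 MeV

Total constituent mass: 11 × 1.0078250 + 11 × 1.008665 = 22.1813900 u
The mass defect is 22.1813900 − 21.9778 = 0.2035900 u.
E_B = 0.2035900 × 931.5 = 189.644 MeV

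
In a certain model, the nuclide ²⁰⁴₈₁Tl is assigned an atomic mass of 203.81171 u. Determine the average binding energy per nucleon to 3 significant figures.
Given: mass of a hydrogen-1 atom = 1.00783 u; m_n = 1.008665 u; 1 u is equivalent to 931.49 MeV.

8.62 MeV/nucleon

The nucleus contains 81 protons and 204 − 81 = 123 neutrons.
Mass of separated nucleons = 81(1.00783) + 123(1.008665) = 81.63423 + 124.065795 = 205.700025 u
Mass defect Δm = 205.700025 − 203.81171 = 1.888315 u
Converting to energy: 1.888315 u × 931.49 MeV/u = 1758.95 MeV
Per nucleon: 1758.95 / 204 = 8.622 MeV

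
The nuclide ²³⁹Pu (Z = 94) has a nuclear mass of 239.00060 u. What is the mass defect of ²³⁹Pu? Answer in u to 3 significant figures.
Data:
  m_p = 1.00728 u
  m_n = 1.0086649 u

With 94 protons and 145 neutrons (A = 239):
Σm = 94·m_p + 145·m_n = 94.68432 + 146.2564105 = 240.9407305 u
Δm = 240.9407305 − 239.00060 = 1.9401305 u

1.94 u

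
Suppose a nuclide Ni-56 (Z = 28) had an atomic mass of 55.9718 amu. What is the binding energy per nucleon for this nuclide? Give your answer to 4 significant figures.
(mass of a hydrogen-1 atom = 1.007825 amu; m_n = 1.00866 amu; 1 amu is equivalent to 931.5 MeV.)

8.147 MeV/nucleon

With 28 protons and 28 neutrons (A = 56):
Σm = 28·m(¹H) + 28·m_n = 28.219100 + 28.24248 = 56.461580 amu
The mass defect is 56.461580 − 55.9718 = 0.489780 amu.
Binding energy = Δm·c² = 0.489780 × 931.5 MeV/amu = 456.230 MeV
Per nucleon: 456.230 / 56 = 8.147 MeV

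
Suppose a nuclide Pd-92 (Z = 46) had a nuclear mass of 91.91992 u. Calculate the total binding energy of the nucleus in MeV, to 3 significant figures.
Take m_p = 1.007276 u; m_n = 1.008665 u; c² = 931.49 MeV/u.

758 MeV

Total constituent mass: 46 × 1.007276 + 46 × 1.008665 = 92.733286 u
The mass defect is 92.733286 − 91.91992 = 0.813366 u.
Binding energy = Δm·c² = 0.813366 × 931.49 MeV/u = 757.642 MeV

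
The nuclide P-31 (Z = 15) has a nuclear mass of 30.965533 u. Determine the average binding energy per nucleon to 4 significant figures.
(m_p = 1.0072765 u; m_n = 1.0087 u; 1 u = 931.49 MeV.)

Total constituent mass: 15 × 1.0072765 + 16 × 1.0087 = 31.2483475 u
The mass defect is 31.2483475 − 30.965533 = 0.2828145 u.
E_B = 0.2828145 × 931.49 = 263.439 MeV
BE/A = 263.439 MeV / 31 = 8.498 MeV/nucleon

8.498 MeV/nucleon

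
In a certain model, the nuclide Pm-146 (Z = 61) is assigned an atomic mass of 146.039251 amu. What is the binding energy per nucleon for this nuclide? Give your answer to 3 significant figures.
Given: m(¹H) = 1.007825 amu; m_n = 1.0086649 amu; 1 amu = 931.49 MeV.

7.49 MeV/nucleon

Mass of separated nucleons = 61(1.007825) + 85(1.0086649) = 61.477325 + 85.7365165 = 147.2138415 amu
The mass defect is 147.2138415 − 146.039251 = 1.1745905 amu.
E_B = 1.1745905 × 931.49 = 1094.12 MeV
BE/A = 1094.12 MeV / 146 = 7.494 MeV/nucleon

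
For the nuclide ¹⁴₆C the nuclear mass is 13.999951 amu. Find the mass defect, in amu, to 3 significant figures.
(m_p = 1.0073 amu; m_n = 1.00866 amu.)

0.113 amu

The nucleus contains 6 protons and 14 − 6 = 8 neutrons.
Mass of separated nucleons = 6(1.0073) + 8(1.00866) = 6.0438 + 8.06928 = 14.11308 amu
The mass defect is 14.11308 − 13.999951 = 0.113129 amu.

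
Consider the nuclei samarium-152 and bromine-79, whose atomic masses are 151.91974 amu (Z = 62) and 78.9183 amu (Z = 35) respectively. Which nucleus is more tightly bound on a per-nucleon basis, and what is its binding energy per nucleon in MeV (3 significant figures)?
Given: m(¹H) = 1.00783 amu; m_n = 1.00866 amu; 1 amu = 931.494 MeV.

samarium-152: Σm = 62(1.00783) + 90(1.00866) = 153.26486 amu; Δm = 1.34512 amu; E_B = 1253.0 MeV; E_B/A = 8.243 MeV
bromine-79: Σm = 35(1.00783) + 44(1.00866) = 79.65509 amu; Δm = 0.73679 amu; E_B = 686.32 MeV; E_B/A = 8.688 MeV
bromine-79 has the higher binding energy per nucleon, so it is the more tightly bound nucleus.

bromine-79; 8.69 MeV/nucleon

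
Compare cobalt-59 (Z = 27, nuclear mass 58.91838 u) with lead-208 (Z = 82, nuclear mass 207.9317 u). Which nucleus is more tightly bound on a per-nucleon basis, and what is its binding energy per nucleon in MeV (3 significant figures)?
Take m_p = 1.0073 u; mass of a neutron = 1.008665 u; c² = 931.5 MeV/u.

cobalt-59: Σm = 27(1.0073) + 32(1.008665) = 59.474380 u; Δm = 0.556000 u; E_B = 517.91 MeV; E_B/A = 8.778 MeV
lead-208: Σm = 82(1.0073) + 126(1.008665) = 209.690390 u; Δm = 1.758690 u; E_B = 1638.2 MeV; E_B/A = 7.876 MeV
cobalt-59 has the higher binding energy per nucleon, so it is the more tightly bound nucleus.

cobalt-59; 8.78 MeV/nucleon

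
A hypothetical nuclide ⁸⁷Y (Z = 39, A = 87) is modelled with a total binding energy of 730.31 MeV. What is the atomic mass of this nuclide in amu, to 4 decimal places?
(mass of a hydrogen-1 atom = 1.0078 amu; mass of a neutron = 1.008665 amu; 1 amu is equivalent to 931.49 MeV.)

86.9361 amu

Mass defect = 730.31 MeV / (931.49 MeV/amu) = 0.784023 amu
Constituent mass = 39(1.0078) + 48(1.008665) = 87.720120 amu
Atomic mass = 87.720120 − 0.784023 = 86.936097 amu ≈ 86.9361 amu (to 4 decimal places)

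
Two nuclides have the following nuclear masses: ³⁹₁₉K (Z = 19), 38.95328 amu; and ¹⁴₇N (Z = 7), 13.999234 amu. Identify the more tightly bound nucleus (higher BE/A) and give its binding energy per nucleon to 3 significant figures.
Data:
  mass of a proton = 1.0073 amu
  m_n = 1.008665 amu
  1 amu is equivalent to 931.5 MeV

³⁹₁₉K: Σm = 19(1.0073) + 20(1.008665) = 39.312000 amu; Δm = 0.358720 amu; E_B = 334.15 MeV; E_B/A = 8.568 MeV
¹⁴₇N: Σm = 7(1.0073) + 7(1.008665) = 14.111755 amu; Δm = 0.112521 amu; E_B = 104.813 MeV; E_B/A = 7.487 MeV
³⁹₁₉K has the higher binding energy per nucleon, so it is the more tightly bound nucleus.

³⁹₁₉K; 8.57 MeV/nucleon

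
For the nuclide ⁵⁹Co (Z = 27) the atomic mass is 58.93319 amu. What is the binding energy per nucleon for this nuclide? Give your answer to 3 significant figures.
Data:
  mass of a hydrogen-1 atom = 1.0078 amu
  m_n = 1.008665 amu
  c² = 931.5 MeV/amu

Total constituent mass: 27 × 1.0078 + 32 × 1.008665 = 59.487880 amu
Mass defect Δm = 59.487880 − 58.93319 = 0.554690 amu
Binding energy = Δm·c² = 0.554690 × 931.5 MeV/amu = 516.694 MeV
BE/A = 516.694 MeV / 59 = 8.758 MeV/nucleon

8.76 MeV/nucleon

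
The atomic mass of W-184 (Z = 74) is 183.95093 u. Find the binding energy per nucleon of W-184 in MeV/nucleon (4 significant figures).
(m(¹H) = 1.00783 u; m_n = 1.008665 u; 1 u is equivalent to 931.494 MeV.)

With 74 protons and 110 neutrons (A = 184):
Total constituent mass: 74 × 1.00783 + 110 × 1.008665 = 185.532570 u
Δm = 185.532570 − 183.95093 = 1.581640 u
Converting to energy: 1.581640 u × 931.494 MeV/u = 1473.29 MeV
BE/A = 1473.29 MeV / 184 = 8.007 MeV/nucleon

8.007 MeV/nucleon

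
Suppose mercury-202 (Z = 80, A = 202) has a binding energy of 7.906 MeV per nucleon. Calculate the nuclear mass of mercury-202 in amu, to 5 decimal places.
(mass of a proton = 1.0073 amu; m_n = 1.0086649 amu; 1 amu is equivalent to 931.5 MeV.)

Total binding energy = 202 × 7.906 = 1597.012 MeV
Mass defect = 1597.012 MeV / (931.5 MeV/amu) = 1.7144520 amu
Constituent mass = 80(1.0073) + 122(1.0086649) = 203.6411178 amu
Nuclear mass = 203.6411178 − 1.7144520 = 201.9266658 amu ≈ 201.92667 amu (to 5 decimal places)

201.92667 amu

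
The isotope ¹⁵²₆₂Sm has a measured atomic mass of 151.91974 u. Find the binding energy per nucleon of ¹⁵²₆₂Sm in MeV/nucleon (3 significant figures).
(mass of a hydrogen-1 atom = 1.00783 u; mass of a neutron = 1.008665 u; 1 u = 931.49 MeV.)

Σm = 62·m(¹H) + 90·m_n = 62.48546 + 90.779850 = 153.265310 u
Mass defect Δm = 153.265310 − 151.91974 = 1.345570 u
Binding energy = Δm·c² = 1.345570 × 931.49 MeV/u = 1253.38 MeV
BE/A = 1253.38 MeV / 152 = 8.246 MeV/nucleon

8.25 MeV/nucleon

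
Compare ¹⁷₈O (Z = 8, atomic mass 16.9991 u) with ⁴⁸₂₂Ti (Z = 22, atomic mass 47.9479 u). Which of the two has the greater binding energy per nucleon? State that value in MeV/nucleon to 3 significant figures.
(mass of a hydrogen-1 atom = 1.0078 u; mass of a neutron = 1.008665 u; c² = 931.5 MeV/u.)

¹⁷₈O: Σm = 8(1.0078) + 9(1.008665) = 17.140385 u; Δm = 0.141285 u; E_B = 131.61 MeV; E_B/A = 7.742 MeV
⁴⁸₂₂Ti: Σm = 22(1.0078) + 26(1.008665) = 48.396890 u; Δm = 0.448990 u; E_B = 418.23 MeV; E_B/A = 8.713 MeV
⁴⁸₂₂Ti has the higher binding energy per nucleon, so it is the more tightly bound nucleus.

⁴⁸₂₂Ti; 8.71 MeV/nucleon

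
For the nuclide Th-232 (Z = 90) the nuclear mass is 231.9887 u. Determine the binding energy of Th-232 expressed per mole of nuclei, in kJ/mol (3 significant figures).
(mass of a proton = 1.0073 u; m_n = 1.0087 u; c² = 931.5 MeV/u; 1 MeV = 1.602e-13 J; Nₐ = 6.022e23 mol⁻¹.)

1.71e+11 kJ/mol

Total constituent mass: 90 × 1.0073 + 142 × 1.0087 = 233.8924 u
Mass defect Δm = 233.8924 − 231.9887 = 1.9037 u
E_B = 1.9037 × 931.5 = 1773.30 MeV
Per nucleus in joules: 1773.30 MeV × 1.602e-13 J/MeV = 2.8408e-10 J
Per mole: 2.8408e-10 J × 6.022e23 mol⁻¹ = 1.7107e+14 J/mol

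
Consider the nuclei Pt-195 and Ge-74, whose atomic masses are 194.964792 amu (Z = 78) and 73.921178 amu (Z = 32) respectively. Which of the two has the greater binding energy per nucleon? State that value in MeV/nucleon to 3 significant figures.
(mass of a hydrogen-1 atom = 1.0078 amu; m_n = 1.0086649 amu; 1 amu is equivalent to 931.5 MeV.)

Pt-195: Σm = 78(1.0078) + 117(1.0086649) = 196.6221933 amu; Δm = 1.6574013 amu; E_B = 1543.9 MeV; E_B/A = 7.917 MeV
Ge-74: Σm = 32(1.0078) + 42(1.0086649) = 74.6135258 amu; Δm = 0.6923478 amu; E_B = 644.92 MeV; E_B/A = 8.715 MeV
Ge-74 has the higher binding energy per nucleon, so it is the more tightly bound nucleus.

Ge-74; 8.72 MeV/nucleon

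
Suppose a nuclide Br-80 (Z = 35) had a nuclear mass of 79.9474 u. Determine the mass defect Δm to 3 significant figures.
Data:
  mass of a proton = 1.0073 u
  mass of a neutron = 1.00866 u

Z = 35, so N = A − Z = 80 − 35 = 45.
Mass of separated nucleons = 35(1.0073) + 45(1.00866) = 35.2555 + 45.38970 = 80.64520 u
The mass defect is 80.64520 − 79.9474 = 0.69780 u.

0.698 u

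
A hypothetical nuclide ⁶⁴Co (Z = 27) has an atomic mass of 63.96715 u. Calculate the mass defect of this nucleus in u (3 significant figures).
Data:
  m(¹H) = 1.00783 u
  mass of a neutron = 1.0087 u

Mass of separated nucleons = 27(1.00783) + 37(1.0087) = 27.21141 + 37.3219 = 64.53331 u
The mass defect is 64.53331 − 63.96715 = 0.56616 u.

0.566 u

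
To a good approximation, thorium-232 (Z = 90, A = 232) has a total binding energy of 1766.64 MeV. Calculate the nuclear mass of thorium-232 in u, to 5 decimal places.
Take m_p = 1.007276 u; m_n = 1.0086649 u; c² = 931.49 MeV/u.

231.98868 u

Mass defect = 1766.64 MeV / (931.49 MeV/u) = 1.8965743 u
Constituent mass = 90(1.007276) + 142(1.0086649) = 233.8852558 u
Nuclear mass = 233.8852558 − 1.8965743 = 231.9886815 u ≈ 231.98868 u (to 5 decimal places)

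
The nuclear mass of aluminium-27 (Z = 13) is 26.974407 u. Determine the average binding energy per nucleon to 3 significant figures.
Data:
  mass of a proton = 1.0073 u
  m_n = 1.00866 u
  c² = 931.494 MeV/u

8.34 MeV/nucleon

With 13 protons and 14 neutrons (A = 27):
Total constituent mass: 13 × 1.0073 + 14 × 1.00866 = 27.21614 u
Mass defect Δm = 27.21614 − 26.974407 = 0.241733 u
E_B = 0.241733 × 931.494 = 225.173 MeV
BE/A = 225.173 MeV / 27 = 8.340 MeV/nucleon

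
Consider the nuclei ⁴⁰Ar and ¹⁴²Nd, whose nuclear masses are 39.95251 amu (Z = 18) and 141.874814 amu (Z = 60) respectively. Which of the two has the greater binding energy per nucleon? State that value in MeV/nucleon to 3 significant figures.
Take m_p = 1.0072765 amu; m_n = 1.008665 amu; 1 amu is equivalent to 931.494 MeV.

⁴⁰Ar: Σm = 18(1.0072765) + 22(1.008665) = 40.3216070 amu; Δm = 0.3690970 amu; E_B = 343.81 MeV; E_B/A = 8.595 MeV
¹⁴²Nd: Σm = 60(1.0072765) + 82(1.008665) = 143.1471200 amu; Δm = 1.2723060 amu; E_B = 1185.1 MeV; E_B/A = 8.346 MeV
⁴⁰Ar has the higher binding energy per nucleon, so it is the more tightly bound nucleus.

⁴⁰Ar; 8.60 MeV/nucleon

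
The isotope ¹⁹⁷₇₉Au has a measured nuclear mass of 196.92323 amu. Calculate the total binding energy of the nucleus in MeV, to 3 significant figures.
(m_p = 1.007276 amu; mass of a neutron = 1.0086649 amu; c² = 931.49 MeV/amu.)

Mass of separated nucleons = 79(1.007276) + 118(1.0086649) = 79.574804 + 119.0224582 = 198.5972622 amu
The mass defect is 198.5972622 − 196.92323 = 1.6740322 amu.
Binding energy = Δm·c² = 1.6740322 × 931.49 MeV/amu = 1559.34 MeV

1560 MeV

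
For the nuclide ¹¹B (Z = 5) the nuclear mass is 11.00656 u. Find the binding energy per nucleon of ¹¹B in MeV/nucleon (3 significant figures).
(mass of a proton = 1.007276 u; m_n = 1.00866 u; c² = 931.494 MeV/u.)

6.93 MeV/nucleon

Total constituent mass: 5 × 1.007276 + 6 × 1.00866 = 11.088340 u
The mass defect is 11.088340 − 11.00656 = 0.081780 u.
Converting to energy: 0.081780 u × 931.494 MeV/u = 76.1776 MeV
BE/A = 76.1776 MeV / 11 = 6.925 MeV/nucleon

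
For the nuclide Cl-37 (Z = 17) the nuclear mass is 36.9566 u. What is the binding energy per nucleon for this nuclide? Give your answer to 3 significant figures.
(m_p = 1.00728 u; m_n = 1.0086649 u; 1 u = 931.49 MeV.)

8.57 MeV/nucleon

Total constituent mass: 17 × 1.00728 + 20 × 1.0086649 = 37.2970580 u
The mass defect is 37.2970580 − 36.9566 = 0.3404580 u.
Binding energy = Δm·c² = 0.3404580 × 931.49 MeV/u = 317.133 MeV
BE/A = 317.133 MeV / 37 = 8.571 MeV/nucleon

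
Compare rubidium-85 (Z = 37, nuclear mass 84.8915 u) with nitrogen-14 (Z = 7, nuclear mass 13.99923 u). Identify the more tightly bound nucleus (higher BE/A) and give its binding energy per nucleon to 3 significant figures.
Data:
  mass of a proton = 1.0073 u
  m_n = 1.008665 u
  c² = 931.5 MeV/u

rubidium-85: Σm = 37(1.0073) + 48(1.008665) = 85.686020 u; Δm = 0.794520 u; E_B = 740.10 MeV; E_B/A = 8.707 MeV
nitrogen-14: Σm = 7(1.0073) + 7(1.008665) = 14.111755 u; Δm = 0.112525 u; E_B = 104.82 MeV; E_B/A = 7.487 MeV
rubidium-85 has the higher binding energy per nucleon, so it is the more tightly bound nucleus.

rubidium-85; 8.71 MeV/nucleon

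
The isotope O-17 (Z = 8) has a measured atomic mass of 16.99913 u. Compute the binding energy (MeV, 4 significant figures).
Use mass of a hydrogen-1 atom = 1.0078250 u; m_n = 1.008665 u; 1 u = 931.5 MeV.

131.8 MeV

Σm = 8·m(¹H) + 9·m_n = 8.0626000 + 9.077985 = 17.1405850 u
Δm = 17.1405850 − 16.99913 = 0.1414550 u
Converting to energy: 0.1414550 u × 931.5 MeV/u = 131.765 MeV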